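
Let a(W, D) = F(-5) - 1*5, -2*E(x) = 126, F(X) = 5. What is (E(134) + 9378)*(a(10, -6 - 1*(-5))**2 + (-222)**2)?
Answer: 459080460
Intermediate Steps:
E(x) = -63 (E(x) = -1/2*126 = -63)
a(W, D) = 0 (a(W, D) = 5 - 1*5 = 5 - 5 = 0)
(E(134) + 9378)*(a(10, -6 - 1*(-5))**2 + (-222)**2) = (-63 + 9378)*(0**2 + (-222)**2) = 9315*(0 + 49284) = 9315*49284 = 459080460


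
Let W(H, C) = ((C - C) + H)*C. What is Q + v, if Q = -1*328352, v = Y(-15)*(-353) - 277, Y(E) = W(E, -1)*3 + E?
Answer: -339219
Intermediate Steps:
W(H, C) = C*H (W(H, C) = (0 + H)*C = H*C = C*H)
Y(E) = -2*E (Y(E) = -E*3 + E = -3*E + E = -2*E)
v = -10867 (v = -2*(-15)*(-353) - 277 = 30*(-353) - 277 = -10590 - 277 = -10867)
Q = -328352
Q + v = -328352 - 10867 = -339219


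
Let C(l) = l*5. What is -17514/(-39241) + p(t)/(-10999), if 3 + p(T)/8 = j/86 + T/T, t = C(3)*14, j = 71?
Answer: 8299222262/18559305637 ≈ 0.44717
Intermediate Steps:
C(l) = 5*l
t = 210 (t = (5*3)*14 = 15*14 = 210)
p(T) = -404/43 (p(T) = -24 + 8*(71/86 + T/T) = -24 + 8*(71*(1/86) + 1) = -24 + 8*(71/86 + 1) = -24 + 8*(157/86) = -24 + 628/43 = -404/43)
-17514/(-39241) + p(t)/(-10999) = -17514/(-39241) - 404/43/(-10999) = -17514*(-1/39241) - 404/43*(-1/10999) = 17514/39241 + 404/472957 = 8299222262/18559305637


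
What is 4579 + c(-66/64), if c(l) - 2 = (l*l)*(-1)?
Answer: 4689855/1024 ≈ 4579.9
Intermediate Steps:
c(l) = 2 - l**2 (c(l) = 2 + (l*l)*(-1) = 2 + l**2*(-1) = 2 - l**2)
4579 + c(-66/64) = 4579 + (2 - (-66/64)**2) = 4579 + (2 - (-66*1/64)**2) = 4579 + (2 - (-33/32)**2) = 4579 + (2 - 1*1089/1024) = 4579 + (2 - 1089/1024) = 4579 + 959/1024 = 4689855/1024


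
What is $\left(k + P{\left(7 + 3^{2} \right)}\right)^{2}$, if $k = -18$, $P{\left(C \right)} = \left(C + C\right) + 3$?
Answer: $289$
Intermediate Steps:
$P{\left(C \right)} = 3 + 2 C$ ($P{\left(C \right)} = 2 C + 3 = 3 + 2 C$)
$\left(k + P{\left(7 + 3^{2} \right)}\right)^{2} = \left(-18 + \left(3 + 2 \left(7 + 3^{2}\right)\right)\right)^{2} = \left(-18 + \left(3 + 2 \left(7 + 9\right)\right)\right)^{2} = \left(-18 + \left(3 + 2 \cdot 16\right)\right)^{2} = \left(-18 + \left(3 + 32\right)\right)^{2} = \left(-18 + 35\right)^{2} = 17^{2} = 289$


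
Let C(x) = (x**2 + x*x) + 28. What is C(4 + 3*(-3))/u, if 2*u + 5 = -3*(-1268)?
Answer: 156/3799 ≈ 0.041063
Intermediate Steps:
u = 3799/2 (u = -5/2 + (-3*(-1268))/2 = -5/2 + (1/2)*3804 = -5/2 + 1902 = 3799/2 ≈ 1899.5)
C(x) = 28 + 2*x**2 (C(x) = (x**2 + x**2) + 28 = 2*x**2 + 28 = 28 + 2*x**2)
C(4 + 3*(-3))/u = (28 + 2*(4 + 3*(-3))**2)/(3799/2) = (28 + 2*(4 - 9)**2)*(2/3799) = (28 + 2*(-5)**2)*(2/3799) = (28 + 2*25)*(2/3799) = (28 + 50)*(2/3799) = 78*(2/3799) = 156/3799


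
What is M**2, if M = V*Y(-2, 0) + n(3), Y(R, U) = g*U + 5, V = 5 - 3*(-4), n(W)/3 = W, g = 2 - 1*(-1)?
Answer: 8836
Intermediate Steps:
g = 3 (g = 2 + 1 = 3)
n(W) = 3*W
V = 17 (V = 5 + 12 = 17)
Y(R, U) = 5 + 3*U (Y(R, U) = 3*U + 5 = 5 + 3*U)
M = 94 (M = 17*(5 + 3*0) + 3*3 = 17*(5 + 0) + 9 = 17*5 + 9 = 85 + 9 = 94)
M**2 = 94**2 = 8836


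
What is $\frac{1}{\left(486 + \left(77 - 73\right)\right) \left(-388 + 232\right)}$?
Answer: $- \frac{1}{76440} \approx -1.3082 \cdot 10^{-5}$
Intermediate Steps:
$\frac{1}{\left(486 + \left(77 - 73\right)\right) \left(-388 + 232\right)} = \frac{1}{\left(486 + \left(77 - 73\right)\right) \left(-156\right)} = \frac{1}{\left(486 + 4\right) \left(-156\right)} = \frac{1}{490 \left(-156\right)} = \frac{1}{-76440} = - \frac{1}{76440}$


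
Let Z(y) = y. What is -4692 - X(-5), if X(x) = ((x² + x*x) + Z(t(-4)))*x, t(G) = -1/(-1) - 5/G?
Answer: -17723/4 ≈ -4430.8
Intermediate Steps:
t(G) = 1 - 5/G (t(G) = -1*(-1) - 5/G = 1 - 5/G)
X(x) = x*(9/4 + 2*x²) (X(x) = ((x² + x*x) + (-5 - 4)/(-4))*x = ((x² + x²) - ¼*(-9))*x = (2*x² + 9/4)*x = (9/4 + 2*x²)*x = x*(9/4 + 2*x²))
-4692 - X(-5) = -4692 - (-5)*(9 + 8*(-5)²)/4 = -4692 - (-5)*(9 + 8*25)/4 = -4692 - (-5)*(9 + 200)/4 = -4692 - (-5)*209/4 = -4692 - 1*(-1045/4) = -4692 + 1045/4 = -17723/4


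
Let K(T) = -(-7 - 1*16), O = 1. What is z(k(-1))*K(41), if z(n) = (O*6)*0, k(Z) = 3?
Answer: 0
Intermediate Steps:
z(n) = 0 (z(n) = (1*6)*0 = 6*0 = 0)
K(T) = 23 (K(T) = -(-7 - 16) = -1*(-23) = 23)
z(k(-1))*K(41) = 0*23 = 0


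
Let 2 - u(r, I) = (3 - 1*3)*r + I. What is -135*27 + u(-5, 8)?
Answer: -3651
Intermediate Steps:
u(r, I) = 2 - I (u(r, I) = 2 - ((3 - 1*3)*r + I) = 2 - ((3 - 3)*r + I) = 2 - (0*r + I) = 2 - (0 + I) = 2 - I)
-135*27 + u(-5, 8) = -135*27 + (2 - 1*8) = -3645 + (2 - 8) = -3645 - 6 = -3651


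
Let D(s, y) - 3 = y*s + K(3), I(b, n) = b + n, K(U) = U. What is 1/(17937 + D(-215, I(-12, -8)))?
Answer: 1/22243 ≈ 4.4958e-5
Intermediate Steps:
D(s, y) = 6 + s*y (D(s, y) = 3 + (y*s + 3) = 3 + (s*y + 3) = 3 + (3 + s*y) = 6 + s*y)
1/(17937 + D(-215, I(-12, -8))) = 1/(17937 + (6 - 215*(-12 - 8))) = 1/(17937 + (6 - 215*(-20))) = 1/(17937 + (6 + 4300)) = 1/(17937 + 4306) = 1/22243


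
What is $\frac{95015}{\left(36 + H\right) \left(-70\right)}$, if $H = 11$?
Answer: $- \frac{19003}{658} \approx -28.88$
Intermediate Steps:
$\frac{95015}{\left(36 + H\right) \left(-70\right)} = \frac{95015}{\left(36 + 11\right) \left(-70\right)} = \frac{95015}{47 \left(-70\right)} = \frac{95015}{-3290} = 95015 \left(- \frac{1}{3290}\right) = - \frac{19003}{658}$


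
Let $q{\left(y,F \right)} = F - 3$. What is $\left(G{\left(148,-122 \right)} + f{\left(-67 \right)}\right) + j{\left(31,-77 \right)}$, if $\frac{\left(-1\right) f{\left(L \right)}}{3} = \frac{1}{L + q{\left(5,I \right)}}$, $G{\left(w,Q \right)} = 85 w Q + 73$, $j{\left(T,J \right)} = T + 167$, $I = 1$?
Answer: $- \frac{35293246}{23} \approx -1.5345 \cdot 10^{6}$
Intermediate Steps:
$j{\left(T,J \right)} = 167 + T$
$q{\left(y,F \right)} = -3 + F$
$G{\left(w,Q \right)} = 73 + 85 Q w$ ($G{\left(w,Q \right)} = 85 Q w + 73 = 73 + 85 Q w$)
$f{\left(L \right)} = - \frac{3}{-2 + L}$ ($f{\left(L \right)} = - \frac{3}{L + \left(-3 + 1\right)} = - \frac{3}{L - 2} = - \frac{3}{-2 + L}$)
$\left(G{\left(148,-122 \right)} + f{\left(-67 \right)}\right) + j{\left(31,-77 \right)} = \left(\left(73 + 85 \left(-122\right) 148\right) - \frac{3}{-2 - 67}\right) + \left(167 + 31\right) = \left(\left(73 - 1534760\right) - \frac{3}{-69}\right) + 198 = \left(-1534687 - - \frac{1}{23}\right) + 198 = \left(-1534687 + \frac{1}{23}\right) + 198 = - \frac{35297800}{23} + 198 = - \frac{35293246}{23}$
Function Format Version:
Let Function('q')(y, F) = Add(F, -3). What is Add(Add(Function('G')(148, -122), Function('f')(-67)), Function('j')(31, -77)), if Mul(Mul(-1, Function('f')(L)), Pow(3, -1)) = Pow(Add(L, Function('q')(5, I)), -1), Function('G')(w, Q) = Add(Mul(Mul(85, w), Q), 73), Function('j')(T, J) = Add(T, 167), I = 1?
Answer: Rational(-35293246, 23) ≈ -1.5345e+6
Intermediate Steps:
Function('j')(T, J) = Add(167, T)
Function('q')(y, F) = Add(-3, F)
Function('G')(w, Q) = Add(73, Mul(85, Q, w)) (Function('G')(w, Q) = Add(Mul(85, Q, w), 73) = Add(73, Mul(85, Q, w)))
Function('f')(L) = Mul(-3, Pow(Add(-2, L), -1)) (Function('f')(L) = Mul(-3, Pow(Add(L, Add(-3, 1)), -1)) = Mul(-3, Pow(Add(L, -2), -1)) = Mul(-3, Pow(Add(-2, L), -1)))
Add(Add(Function('G')(148, -122), Function('f')(-67)), Function('j')(31, -77)) = Add(Add(Add(73, Mul(85, -122, 148)), Mul(-3, Pow(Add(-2, -67), -1))), Add(167, 31)) = Add(Add(Add(73, -1534760), Mul(-3, Pow(-69, -1))), 198) = Add(Add(-1534687, Mul(-3, Rational(-1, 69))), 198) = Add(Add(-1534687, Rational(1, 23)), 198) = Add(Rational(-35297800, 23), 198) = Rational(-35293246, 23)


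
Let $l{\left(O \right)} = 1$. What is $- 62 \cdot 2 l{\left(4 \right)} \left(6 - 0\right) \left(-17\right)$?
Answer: $12648$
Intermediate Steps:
$- 62 \cdot 2 l{\left(4 \right)} \left(6 - 0\right) \left(-17\right) = - 62 \cdot 2 \cdot 1 \left(6 - 0\right) \left(-17\right) = - 62 \cdot 2 \left(6 + 0\right) \left(-17\right) = - 62 \cdot 2 \cdot 6 \left(-17\right) = \left(-62\right) 12 \left(-17\right) = \left(-744\right) \left(-17\right) = 12648$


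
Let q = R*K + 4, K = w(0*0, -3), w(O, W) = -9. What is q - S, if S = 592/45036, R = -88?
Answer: 8962016/11259 ≈ 795.99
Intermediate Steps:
K = -9
S = 148/11259 (S = 592*(1/45036) = 148/11259 ≈ 0.013145)
q = 796 (q = -88*(-9) + 4 = 792 + 4 = 796)
q - S = 796 - 1*148/11259 = 796 - 148/11259 = 8962016/11259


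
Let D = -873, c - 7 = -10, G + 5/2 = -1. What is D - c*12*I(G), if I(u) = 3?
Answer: -765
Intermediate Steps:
G = -7/2 (G = -5/2 - 1 = -7/2 ≈ -3.5000)
c = -3 (c = 7 - 10 = -3)
D - c*12*I(G) = -873 - (-3*12)*3 = -873 - (-36)*3 = -873 - 1*(-108) = -873 + 108 = -765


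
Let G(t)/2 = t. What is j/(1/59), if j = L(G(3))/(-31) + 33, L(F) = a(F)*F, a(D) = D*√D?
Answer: 1947 - 2124*√6/31 ≈ 1779.2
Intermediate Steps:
G(t) = 2*t
a(D) = D^(3/2)
L(F) = F^(5/2) (L(F) = F^(3/2)*F = F^(5/2))
j = 33 - 36*√6/31 (j = (2*3)^(5/2)/(-31) + 33 = -36*√6/31 + 33 = 33 - 36*√6/31 ≈ 30.155)
j/(1/59) = (33 - 36*√6/31)/(1/59) = (33 - 36*√6/31)*59 = 1947 - 2124*√6/31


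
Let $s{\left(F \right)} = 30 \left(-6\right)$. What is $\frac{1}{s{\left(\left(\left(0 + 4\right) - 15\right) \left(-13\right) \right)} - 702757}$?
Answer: $- \frac{1}{702937} \approx -1.4226 \cdot 10^{-6}$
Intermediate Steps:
$s{\left(F \right)} = -180$
$\frac{1}{s{\left(\left(\left(0 + 4\right) - 15\right) \left(-13\right) \right)} - 702757} = \frac{1}{-180 - 702757} = \frac{1}{-702937} = - \frac{1}{702937}$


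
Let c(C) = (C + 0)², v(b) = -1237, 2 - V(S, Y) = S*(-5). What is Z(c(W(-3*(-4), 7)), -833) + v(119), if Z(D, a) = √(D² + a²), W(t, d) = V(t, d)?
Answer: -1237 + 5*√618809 ≈ 2696.2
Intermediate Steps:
V(S, Y) = 2 + 5*S (V(S, Y) = 2 - S*(-5) = 2 - (-5)*S = 2 + 5*S)
W(t, d) = 2 + 5*t
c(C) = C²
Z(c(W(-3*(-4), 7)), -833) + v(119) = √(((2 + 5*(-3*(-4)))²)² + (-833)²) - 1237 = √(((2 + 5*12)²)² + 693889) - 1237 = √(((2 + 60)²)² + 693889) - 1237 = √((62²)² + 693889) - 1237 = √(3844² + 693889) - 1237 = √(14776336 + 693889) - 1237 = √15470225 - 1237 = 5*√618809 - 1237 = -1237 + 5*√618809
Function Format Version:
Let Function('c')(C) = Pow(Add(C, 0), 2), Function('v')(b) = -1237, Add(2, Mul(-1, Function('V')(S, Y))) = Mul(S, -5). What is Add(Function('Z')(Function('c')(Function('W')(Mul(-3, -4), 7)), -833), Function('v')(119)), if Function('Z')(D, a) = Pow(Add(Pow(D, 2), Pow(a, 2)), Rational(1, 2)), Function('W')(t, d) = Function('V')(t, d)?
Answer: Add(-1237, Mul(5, Pow(618809, Rational(1, 2)))) ≈ 2696.2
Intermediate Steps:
Function('V')(S, Y) = Add(2, Mul(5, S)) (Function('V')(S, Y) = Add(2, Mul(-1, Mul(S, -5))) = Add(2, Mul(-1, Mul(-5, S))) = Add(2, Mul(5, S)))
Function('W')(t, d) = Add(2, Mul(5, t))
Function('c')(C) = Pow(C, 2)
Add(Function('Z')(Function('c')(Function('W')(Mul(-3, -4), 7)), -833), Function('v')(119)) = Add(Pow(Add(Pow(Pow(Add(2, Mul(5, Mul(-3, -4))), 2), 2), Pow(-833, 2)), Rational(1, 2)), -1237) = Add(Pow(Add(Pow(Pow(Add(2, Mul(5, 12)), 2), 2), 693889), Rational(1, 2)), -1237) = Add(Pow(Add(Pow(Pow(Add(2, 60), 2), 2), 693889), Rational(1, 2)), -1237) = Add(Pow(Add(Pow(Pow(62, 2), 2), 693889), Rational(1, 2)), -1237) = Add(Pow(Add(Pow(3844, 2), 693889), Rational(1, 2)), -1237) = Add(Pow(Add(14776336, 693889), Rational(1, 2)), -1237) = Add(Pow(15470225, Rational(1, 2)), -1237) = Add(Mul(5, Pow(618809, Rational(1, 2))), -1237) = Add(-1237, Mul(5, Pow(618809, Rational(1, 2))))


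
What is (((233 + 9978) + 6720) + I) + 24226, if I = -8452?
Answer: 32705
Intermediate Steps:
(((233 + 9978) + 6720) + I) + 24226 = (((233 + 9978) + 6720) - 8452) + 24226 = ((10211 + 6720) - 8452) + 24226 = (16931 - 8452) + 24226 = 8479 + 24226 = 32705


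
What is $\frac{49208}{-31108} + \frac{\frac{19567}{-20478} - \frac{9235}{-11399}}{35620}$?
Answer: $- \frac{102288085589982911}{64663663590806280} \approx -1.5818$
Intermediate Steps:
$\frac{49208}{-31108} + \frac{\frac{19567}{-20478} - \frac{9235}{-11399}}{35620} = 49208 \left(- \frac{1}{31108}\right) + \left(19567 \left(- \frac{1}{20478}\right) - - \frac{9235}{11399}\right) \frac{1}{35620} = - \frac{12302}{7777} + \left(- \frac{19567}{20478} + \frac{9235}{11399}\right) \frac{1}{35620} = - \frac{12302}{7777} - \frac{33929903}{8314731077640} = - \frac{102288085589982911}{64663663590806280}$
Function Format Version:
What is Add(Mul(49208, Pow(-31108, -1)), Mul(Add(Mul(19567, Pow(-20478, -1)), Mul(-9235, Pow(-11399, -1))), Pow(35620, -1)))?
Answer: Rational(-102288085589982911, 64663663590806280) ≈ -1.5818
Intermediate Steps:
Add(Mul(49208, Pow(-31108, -1)), Mul(Add(Mul(19567, Pow(-20478, -1)), Mul(-9235, Pow(-11399, -1))), Pow(35620, -1))) = Add(Mul(49208, Rational(-1, 31108)), Mul(Add(Mul(19567, Rational(-1, 20478)), Mul(-9235, Rational(-1, 11399))), Rational(1, 35620))) = Add(Rational(-12302, 7777), Mul(Add(Rational(-19567, 20478), Rational(9235, 11399)), Rational(1, 35620))) = Add(Rational(-12302, 7777), Mul(Rational(-33929903, 233428722), Rational(1, 35620))) = Add(Rational(-12302, 7777), Rational(-33929903, 8314731077640)) = Rational(-102288085589982911, 64663663590806280)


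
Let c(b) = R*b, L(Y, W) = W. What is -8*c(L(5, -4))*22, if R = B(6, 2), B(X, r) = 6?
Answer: 4224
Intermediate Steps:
R = 6
c(b) = 6*b
-8*c(L(5, -4))*22 = -48*(-4)*22 = -8*(-24)*22 = 192*22 = 4224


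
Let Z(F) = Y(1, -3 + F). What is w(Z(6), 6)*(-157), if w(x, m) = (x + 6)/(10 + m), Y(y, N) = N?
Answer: -1413/16 ≈ -88.313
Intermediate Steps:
Z(F) = -3 + F
w(x, m) = (6 + x)/(10 + m)
w(Z(6), 6)*(-157) = ((6 + (-3 + 6))/(10 + 6))*(-157) = ((6 + 3)/16)*(-157) = ((1/16)*9)*(-157) = (9/16)*(-157) = -1413/16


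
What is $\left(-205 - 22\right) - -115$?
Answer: $-112$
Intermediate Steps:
$\left(-205 - 22\right) - -115 = \left(-205 + \left(-117 + 95\right)\right) + 115 = \left(-205 - 22\right) + 115 = -227 + 115 = -112$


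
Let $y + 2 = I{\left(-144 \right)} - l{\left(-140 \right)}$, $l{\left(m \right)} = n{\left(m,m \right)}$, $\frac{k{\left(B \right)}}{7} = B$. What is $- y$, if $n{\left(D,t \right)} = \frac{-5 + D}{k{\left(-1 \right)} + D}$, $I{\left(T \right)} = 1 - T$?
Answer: $- \frac{20876}{147} \approx -142.01$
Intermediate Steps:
$k{\left(B \right)} = 7 B$
$n{\left(D,t \right)} = \frac{-5 + D}{-7 + D}$ ($n{\left(D,t \right)} = \frac{-5 + D}{7 \left(-1\right) + D} = \frac{-5 + D}{-7 + D}$)
$l{\left(m \right)} = \frac{-5 + m}{-7 + m}$
$y = \frac{20876}{147}$ ($y = -2 + \left(\left(1 - -144\right) - \frac{-5 - 140}{-7 - 140}\right) = -2 + \left(\left(1 + 144\right) - \frac{1}{-147} \left(-145\right)\right) = -2 + \left(145 - \left(- \frac{1}{147}\right) \left(-145\right)\right) = -2 + \left(145 - \frac{145}{147}\right) = -2 + \frac{21170}{147} = \frac{20876}{147} \approx 142.01$)
$- y = \left(-1\right) \frac{20876}{147} = - \frac{20876}{147}$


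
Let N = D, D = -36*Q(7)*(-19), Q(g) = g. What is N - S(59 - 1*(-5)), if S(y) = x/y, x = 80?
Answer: 19147/4 ≈ 4786.8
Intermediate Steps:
D = 4788 (D = -36*7*(-19) = -252*(-19) = 4788)
S(y) = 80/y
N = 4788
N - S(59 - 1*(-5)) = 4788 - 80/(59 - 1*(-5)) = 4788 - 80/(59 + 5) = 4788 - 80/64 = 4788 - 1*5/4 = 4788 - 5/4 = 19147/4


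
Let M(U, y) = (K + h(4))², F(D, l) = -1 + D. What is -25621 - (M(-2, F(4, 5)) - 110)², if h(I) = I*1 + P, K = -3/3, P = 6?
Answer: -26462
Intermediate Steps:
K = -1 (K = -3*⅓ = -1)
h(I) = 6 + I (h(I) = I*1 + 6 = I + 6 = 6 + I)
M(U, y) = 81 (M(U, y) = (-1 + (6 + 4))² = (-1 + 10)² = 9² = 81)
-25621 - (M(-2, F(4, 5)) - 110)² = -25621 - (81 - 110)² = -25621 - 1*(-29)² = -25621 - 1*841 = -25621 - 841 = -26462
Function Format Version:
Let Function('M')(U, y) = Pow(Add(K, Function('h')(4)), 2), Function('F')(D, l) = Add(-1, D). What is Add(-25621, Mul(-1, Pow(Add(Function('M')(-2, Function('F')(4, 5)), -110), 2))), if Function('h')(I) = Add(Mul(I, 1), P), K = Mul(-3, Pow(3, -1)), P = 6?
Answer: -26462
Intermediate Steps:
K = -1 (K = Mul(-3, Rational(1, 3)) = -1)
Function('h')(I) = Add(6, I) (Function('h')(I) = Add(Mul(I, 1), 6) = Add(I, 6) = Add(6, I))
Function('M')(U, y) = 81 (Function('M')(U, y) = Pow(Add(-1, Add(6, 4)), 2) = Pow(Add(-1, 10), 2) = Pow(9, 2) = 81)
Add(-25621, Mul(-1, Pow(Add(Function('M')(-2, Function('F')(4, 5)), -110), 2))) = Add(-25621, Mul(-1, Pow(Add(81, -110), 2))) = Add(-25621, Mul(-1, Pow(-29, 2))) = Add(-25621, Mul(-1, 841)) = Add(-25621, -841) = -26462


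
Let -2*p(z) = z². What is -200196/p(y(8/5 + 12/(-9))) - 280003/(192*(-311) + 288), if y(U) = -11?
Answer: 23826774571/7190304 ≈ 3313.7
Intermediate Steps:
p(z) = -z²/2
-200196/p(y(8/5 + 12/(-9))) - 280003/(192*(-311) + 288) = -200196/((-½*(-11)²)) - 280003/(192*(-311) + 288) = -200196/((-½*121)) - 280003/(-59712 + 288) = -200196/(-121/2) - 280003/(-59424) = -200196*(-2/121) - 280003*(-1/59424) = 400392/121 + 280003/59424 = 23826774571/7190304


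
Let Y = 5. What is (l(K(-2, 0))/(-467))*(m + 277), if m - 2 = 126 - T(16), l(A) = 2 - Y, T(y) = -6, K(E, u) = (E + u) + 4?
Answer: 1233/467 ≈ 2.6403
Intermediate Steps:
K(E, u) = 4 + E + u
l(A) = -3 (l(A) = 2 - 1*5 = 2 - 5 = -3)
m = 134 (m = 2 + (126 - 1*(-6)) = 2 + (126 + 6) = 2 + 132 = 134)
(l(K(-2, 0))/(-467))*(m + 277) = (-3/(-467))*(134 + 277) = -3*(-1/467)*411 = (3/467)*411 = 1233/467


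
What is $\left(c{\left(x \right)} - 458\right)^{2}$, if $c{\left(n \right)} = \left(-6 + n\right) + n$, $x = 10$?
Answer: $197136$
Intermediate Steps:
$c{\left(n \right)} = -6 + 2 n$
$\left(c{\left(x \right)} - 458\right)^{2} = \left(\left(-6 + 2 \cdot 10\right) - 458\right)^{2} = \left(\left(-6 + 20\right) - 458\right)^{2} = \left(14 - 458\right)^{2} = \left(-444\right)^{2} = 197136$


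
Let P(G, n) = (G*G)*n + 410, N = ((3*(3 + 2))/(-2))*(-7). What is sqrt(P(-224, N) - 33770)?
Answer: 4*sqrt(162555) ≈ 1612.7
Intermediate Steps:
N = 105/2 (N = ((3*5)*(-1/2))*(-7) = (15*(-1/2))*(-7) = -15/2*(-7) = 105/2 ≈ 52.500)
P(G, n) = 410 + n*G**2 (P(G, n) = G**2*n + 410 = n*G**2 + 410 = 410 + n*G**2)
sqrt(P(-224, N) - 33770) = sqrt((410 + (105/2)*(-224)**2) - 33770) = sqrt((410 + (105/2)*50176) - 33770) = sqrt((410 + 2634240) - 33770) = sqrt(2634650 - 33770) = sqrt(2600880) = 4*sqrt(162555)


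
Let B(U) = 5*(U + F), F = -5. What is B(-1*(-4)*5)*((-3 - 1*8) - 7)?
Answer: -1350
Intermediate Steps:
B(U) = -25 + 5*U (B(U) = 5*(U - 5) = 5*(-5 + U) = -25 + 5*U)
B(-1*(-4)*5)*((-3 - 1*8) - 7) = (-25 + 5*(-1*(-4)*5))*((-3 - 1*8) - 7) = (-25 + 5*(4*5))*((-3 - 8) - 7) = (-25 + 5*20)*(-11 - 7) = (-25 + 100)*(-18) = 75*(-18) = -1350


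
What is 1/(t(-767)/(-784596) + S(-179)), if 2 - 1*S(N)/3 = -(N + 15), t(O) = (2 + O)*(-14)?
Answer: -130766/63554061 ≈ -0.0020576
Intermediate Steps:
t(O) = -28 - 14*O
S(N) = 51 + 3*N (S(N) = 6 - (-3)*(N + 15) = 6 - (-3)*(15 + N) = 6 - 3*(-15 - N) = 6 + (45 + 3*N) = 51 + 3*N)
1/(t(-767)/(-784596) + S(-179)) = 1/((-28 - 14*(-767))/(-784596) + (51 + 3*(-179))) = 1/((-28 + 10738)*(-1/784596) + (51 - 537)) = 1/(10710*(-1/784596) - 486) = 1/(-1785/130766 - 486) = 1/(-63554061/130766) = -130766/63554061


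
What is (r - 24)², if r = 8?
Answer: 256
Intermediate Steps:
(r - 24)² = (8 - 24)² = (-16)² = 256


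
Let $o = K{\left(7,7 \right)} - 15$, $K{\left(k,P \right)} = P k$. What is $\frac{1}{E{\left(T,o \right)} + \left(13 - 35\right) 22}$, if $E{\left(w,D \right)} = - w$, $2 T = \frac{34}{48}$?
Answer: $- \frac{48}{23249} \approx -0.0020646$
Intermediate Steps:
$T = \frac{17}{48}$ ($T = \frac{34 \cdot \frac{1}{48}}{2} = \frac{1}{2} \cdot \frac{17}{24} = \frac{17}{48} \approx 0.35417$)
$o = 34$ ($o = 7 \cdot 7 - 15 = 49 - 15 = 34$)
$\frac{1}{E{\left(T,o \right)} + \left(13 - 35\right) 22} = \frac{1}{\left(-1\right) \frac{17}{48} + \left(13 - 35\right) 22} = \frac{1}{- \frac{17}{48} - 484} = \frac{1}{- \frac{23249}{48}} = - \frac{48}{23249}$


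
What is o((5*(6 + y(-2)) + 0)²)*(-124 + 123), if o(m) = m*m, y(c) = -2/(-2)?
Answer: -1500625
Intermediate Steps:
y(c) = 1 (y(c) = -2*(-½) = 1)
o(m) = m²
o((5*(6 + y(-2)) + 0)²)*(-124 + 123) = ((5*(6 + 1) + 0)²)²*(-124 + 123) = ((5*7 + 0)²)²*(-1) = ((35 + 0)²)²*(-1) = (35²)²*(-1) = 1225²*(-1) = 1500625*(-1) = -1500625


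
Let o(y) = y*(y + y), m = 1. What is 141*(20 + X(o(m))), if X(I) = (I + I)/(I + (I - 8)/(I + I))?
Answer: 3948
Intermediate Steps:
o(y) = 2*y² (o(y) = y*(2*y) = 2*y²)
X(I) = 2*I/(I + (-8 + I)/(2*I)) (X(I) = (2*I)/(I + (-8 + I)/((2*I))) = (2*I)/(I + (-8 + I)*(1/(2*I))) = (2*I)/(I + (-8 + I)/(2*I)) = 2*I/(I + (-8 + I)/(2*I)))
141*(20 + X(o(m))) = 141*(20 + 4*(2*1²)²/(-8 + 2*1² + 2*(2*1²)²)) = 141*(20 + 4*(2*1)²/(-8 + 2*1 + 2*(2*1)²)) = 141*(20 + 4*2²/(-8 + 2 + 2*2²)) = 141*(20 + 4*4/(-8 + 2 + 2*4)) = 141*(20 + 4*4/(-8 + 2 + 8)) = 141*(20 + 4*4/2) = 141*(20 + 4*4*(½)) = 141*(20 + 8) = 141*28 = 3948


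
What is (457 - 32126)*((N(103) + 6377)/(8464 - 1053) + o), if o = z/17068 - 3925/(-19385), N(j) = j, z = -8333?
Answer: -9141782384672421/490405405396 ≈ -18641.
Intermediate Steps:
o = -18908661/66172636 (o = -8333/17068 - 3925/(-19385) = -8333*1/17068 - 3925*(-1/19385) = -8333/17068 + 785/3877 = -18908661/66172636 ≈ -0.28575)
(457 - 32126)*((N(103) + 6377)/(8464 - 1053) + o) = (457 - 32126)*((103 + 6377)/(8464 - 1053) - 18908661/66172636) = -31669*(6480/7411 - 18908661/66172636) = -31669*288666594609/490405405396 = -9141782384672421/490405405396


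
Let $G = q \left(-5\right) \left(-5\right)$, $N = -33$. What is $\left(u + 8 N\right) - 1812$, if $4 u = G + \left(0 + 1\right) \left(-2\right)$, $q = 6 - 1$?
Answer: $- \frac{8181}{4} \approx -2045.3$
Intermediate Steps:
$q = 5$
$G = 125$ ($G = 5 \left(-5\right) \left(-5\right) = \left(-25\right) \left(-5\right) = 125$)
$u = \frac{123}{4}$ ($u = \frac{125 + \left(0 + 1\right) \left(-2\right)}{4} = \frac{125 + 1 \left(-2\right)}{4} = \frac{125 - 2}{4} = \frac{1}{4} \cdot 123 = \frac{123}{4} \approx 30.75$)
$\left(u + 8 N\right) - 1812 = \left(\frac{123}{4} + 8 \left(-33\right)\right) - 1812 = \left(\frac{123}{4} - 264\right) - 1812 = - \frac{933}{4} - 1812 = - \frac{8181}{4}$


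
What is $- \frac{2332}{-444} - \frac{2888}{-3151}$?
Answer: $\frac{2157601}{349761} \approx 6.1688$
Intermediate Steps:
$- \frac{2332}{-444} - \frac{2888}{-3151} = \left(-2332\right) \left(- \frac{1}{444}\right) - - \frac{2888}{3151} = \frac{583}{111} + \frac{2888}{3151} = \frac{2157601}{349761}$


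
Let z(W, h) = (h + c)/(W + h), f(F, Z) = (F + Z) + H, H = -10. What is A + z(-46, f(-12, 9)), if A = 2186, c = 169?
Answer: 128818/59 ≈ 2183.4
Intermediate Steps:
f(F, Z) = -10 + F + Z (f(F, Z) = (F + Z) - 10 = -10 + F + Z)
z(W, h) = (169 + h)/(W + h) (z(W, h) = (h + 169)/(W + h) = (169 + h)/(W + h))
A + z(-46, f(-12, 9)) = 2186 + (169 + (-10 - 12 + 9))/(-46 + (-10 - 12 + 9)) = 2186 + (169 - 13)/(-46 - 13) = 2186 + 156/(-59) = 2186 - 1/59*156 = 2186 - 156/59 = 128818/59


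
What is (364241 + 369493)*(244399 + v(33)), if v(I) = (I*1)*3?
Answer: 179396495532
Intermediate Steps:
v(I) = 3*I (v(I) = I*3 = 3*I)
(364241 + 369493)*(244399 + v(33)) = (364241 + 369493)*(244399 + 3*33) = 733734*(244399 + 99) = 733734*244498 = 179396495532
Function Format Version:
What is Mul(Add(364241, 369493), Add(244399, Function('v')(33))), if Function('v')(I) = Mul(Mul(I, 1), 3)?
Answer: 179396495532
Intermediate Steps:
Function('v')(I) = Mul(3, I) (Function('v')(I) = Mul(I, 3) = Mul(3, I))
Mul(Add(364241, 369493), Add(244399, Function('v')(33))) = Mul(Add(364241, 369493), Add(244399, Mul(3, 33))) = Mul(733734, Add(244399, 99)) = Mul(733734, 244498) = 179396495532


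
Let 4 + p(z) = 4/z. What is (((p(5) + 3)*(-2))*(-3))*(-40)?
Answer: 48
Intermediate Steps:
p(z) = -4 + 4/z
(((p(5) + 3)*(-2))*(-3))*(-40) = ((((-4 + 4/5) + 3)*(-2))*(-3))*(-40) = ((((-4 + 4*(⅕)) + 3)*(-2))*(-3))*(-40) = ((((-4 + ⅘) + 3)*(-2))*(-3))*(-40) = (((-16/5 + 3)*(-2))*(-3))*(-40) = (-⅕*(-2)*(-3))*(-40) = ((⅖)*(-3))*(-40) = -6/5*(-40) = 48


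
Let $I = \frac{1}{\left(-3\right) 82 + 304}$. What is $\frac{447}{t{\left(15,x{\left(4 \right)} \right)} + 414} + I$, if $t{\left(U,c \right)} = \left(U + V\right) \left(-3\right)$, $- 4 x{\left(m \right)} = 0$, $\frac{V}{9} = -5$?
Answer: $\frac{4405}{4872} \approx 0.90415$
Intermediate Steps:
$V = -45$ ($V = 9 \left(-5\right) = -45$)
$x{\left(m \right)} = 0$ ($x{\left(m \right)} = \left(- \frac{1}{4}\right) 0 = 0$)
$t{\left(U,c \right)} = 135 - 3 U$ ($t{\left(U,c \right)} = \left(U - 45\right) \left(-3\right) = \left(-45 + U\right) \left(-3\right) = 135 - 3 U$)
$I = \frac{1}{58}$ ($I = \frac{1}{-246 + 304} = \frac{1}{58} \approx 0.017241$)
$\frac{447}{t{\left(15,x{\left(4 \right)} \right)} + 414} + I = \frac{447}{\left(135 - 45\right) + 414} + \frac{1}{58} = \frac{447}{90 + 414} + \frac{1}{58} = \frac{447}{504} + \frac{1}{58} = 447 \cdot \frac{1}{504} + \frac{1}{58} = \frac{149}{168} + \frac{1}{58} = \frac{4405}{4872}$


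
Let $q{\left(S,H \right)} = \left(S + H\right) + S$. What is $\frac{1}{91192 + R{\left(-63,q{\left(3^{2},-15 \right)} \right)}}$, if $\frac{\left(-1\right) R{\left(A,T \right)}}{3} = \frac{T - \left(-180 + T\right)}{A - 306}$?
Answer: $\frac{41}{3738932} \approx 1.0966 \cdot 10^{-5}$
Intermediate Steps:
$q{\left(S,H \right)} = H + 2 S$ ($q{\left(S,H \right)} = \left(H + S\right) + S = H + 2 S$)
$R{\left(A,T \right)} = - \frac{540}{-306 + A}$ ($R{\left(A,T \right)} = - 3 \frac{T - \left(-180 + T\right)}{A - 306} = - 3 \frac{180}{-306 + A} = - \frac{540}{-306 + A}$)
$\frac{1}{91192 + R{\left(-63,q{\left(3^{2},-15 \right)} \right)}} = \frac{1}{91192 - \frac{540}{-306 - 63}} = \frac{1}{91192 - \frac{540}{-369}} = \frac{1}{91192 - - \frac{60}{41}} = \frac{1}{91192 + \frac{60}{41}} = \frac{1}{\frac{3738932}{41}} = \frac{41}{3738932}$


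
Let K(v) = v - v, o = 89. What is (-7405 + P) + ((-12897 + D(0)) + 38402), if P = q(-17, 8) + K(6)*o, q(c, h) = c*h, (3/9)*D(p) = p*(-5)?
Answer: 17964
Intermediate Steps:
D(p) = -15*p (D(p) = 3*(p*(-5)) = 3*(-5*p) = -15*p)
K(v) = 0
P = -136 (P = -17*8 + 0*89 = -136 + 0 = -136)
(-7405 + P) + ((-12897 + D(0)) + 38402) = (-7405 - 136) + ((-12897 - 15*0) + 38402) = -7541 + ((-12897 + 0) + 38402) = -7541 + (-12897 + 38402) = -7541 + 25505 = 17964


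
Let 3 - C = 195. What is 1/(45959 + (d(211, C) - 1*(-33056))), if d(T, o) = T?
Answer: 1/79226 ≈ 1.2622e-5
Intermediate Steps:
C = -192 (C = 3 - 1*195 = 3 - 195 = -192)
1/(45959 + (d(211, C) - 1*(-33056))) = 1/(45959 + (211 - 1*(-33056))) = 1/(45959 + (211 + 33056)) = 1/(45959 + 33267) = 1/79226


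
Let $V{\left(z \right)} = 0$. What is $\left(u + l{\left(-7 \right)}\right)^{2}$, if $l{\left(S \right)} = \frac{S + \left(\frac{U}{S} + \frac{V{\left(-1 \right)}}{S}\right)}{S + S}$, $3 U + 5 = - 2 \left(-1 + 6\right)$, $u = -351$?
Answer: $\frac{295049329}{2401} \approx 1.2289 \cdot 10^{5}$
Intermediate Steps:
$U = -5$ ($U = - \frac{5}{3} + \frac{\left(-2\right) \left(-1 + 6\right)}{3} = - \frac{5}{3} + \frac{\left(-2\right) 5}{3} = - \frac{5}{3} + \frac{1}{3} \left(-10\right) = - \frac{5}{3} - \frac{10}{3} = -5$)
$l{\left(S \right)} = \frac{S - \frac{5}{S}}{2 S}$ ($l{\left(S \right)} = \frac{S + \left(- \frac{5}{S} + \frac{0}{S}\right)}{S + S} = \frac{S + \left(- \frac{5}{S} + 0\right)}{2 S} = \left(S - \frac{5}{S}\right) \frac{1}{2 S} = \frac{S - \frac{5}{S}}{2 S}$)
$\left(u + l{\left(-7 \right)}\right)^{2} = \left(-351 + \frac{-5 + \left(-7\right)^{2}}{2 \cdot 49}\right)^{2} = \left(-351 + \frac{1}{2} \cdot \frac{1}{49} \left(-5 + 49\right)\right)^{2} = \left(-351 + \frac{1}{2} \cdot \frac{1}{49} \cdot 44\right)^{2} = \left(-351 + \frac{22}{49}\right)^{2} = \left(- \frac{17177}{49}\right)^{2} = \frac{295049329}{2401}$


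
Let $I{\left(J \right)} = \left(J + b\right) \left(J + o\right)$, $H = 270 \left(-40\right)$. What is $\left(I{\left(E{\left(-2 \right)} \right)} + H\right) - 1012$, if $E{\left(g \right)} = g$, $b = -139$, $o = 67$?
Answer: $-20977$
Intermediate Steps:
$H = -10800$
$I{\left(J \right)} = \left(-139 + J\right) \left(67 + J\right)$ ($I{\left(J \right)} = \left(J - 139\right) \left(J + 67\right) = \left(-139 + J\right) \left(67 + J\right)$)
$\left(I{\left(E{\left(-2 \right)} \right)} + H\right) - 1012 = \left(\left(-9313 + \left(-2\right)^{2} - -144\right) - 10800\right) - 1012 = \left(\left(-9313 + 4 + 144\right) - 10800\right) - 1012 = \left(-9165 - 10800\right) - 1012 = -19965 - 1012 = -20977$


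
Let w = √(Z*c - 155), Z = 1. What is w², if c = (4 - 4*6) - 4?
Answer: -179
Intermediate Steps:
c = -24 (c = (4 - 24) - 4 = -20 - 4 = -24)
w = I*√179 (w = √(1*(-24) - 155) = √(-24 - 155) = √(-179) = I*√179 ≈ 13.379*I)
w² = (I*√179)² = -179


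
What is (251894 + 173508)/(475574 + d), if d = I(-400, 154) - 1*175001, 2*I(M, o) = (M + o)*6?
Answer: 425402/299835 ≈ 1.4188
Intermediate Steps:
I(M, o) = 3*M + 3*o (I(M, o) = ((M + o)*6)/2 = (6*M + 6*o)/2 = 3*M + 3*o)
d = -175739 (d = (3*(-400) + 3*154) - 1*175001 = (-1200 + 462) - 175001 = -738 - 175001 = -175739)
(251894 + 173508)/(475574 + d) = (251894 + 173508)/(475574 - 175739) = 425402/299835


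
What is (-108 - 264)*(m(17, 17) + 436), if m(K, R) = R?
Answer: -168516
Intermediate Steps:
(-108 - 264)*(m(17, 17) + 436) = (-108 - 264)*(17 + 436) = -372*453 = -168516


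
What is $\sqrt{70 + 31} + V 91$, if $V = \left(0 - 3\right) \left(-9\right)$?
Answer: $2457 + \sqrt{101} \approx 2467.1$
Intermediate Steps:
$V = 27$ ($V = \left(-3\right) \left(-9\right) = 27$)
$\sqrt{70 + 31} + V 91 = \sqrt{70 + 31} + 27 \cdot 91 = \sqrt{101} + 2457 = 2457 + \sqrt{101}$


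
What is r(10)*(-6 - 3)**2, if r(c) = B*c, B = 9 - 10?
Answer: -810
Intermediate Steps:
B = -1
r(c) = -c
r(10)*(-6 - 3)**2 = (-1*10)*(-6 - 3)**2 = -10*(-9)**2 = -10*81 = -810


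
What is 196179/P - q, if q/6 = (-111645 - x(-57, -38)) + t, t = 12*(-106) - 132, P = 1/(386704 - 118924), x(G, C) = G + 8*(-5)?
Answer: 52533490332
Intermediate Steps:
x(G, C) = -40 + G (x(G, C) = G - 40 = -40 + G)
P = 1/267780 ≈ 3.7344e-6
t = -1404 (t = -1272 - 132 = -1404)
q = -677712 (q = 6*((-111645 - (-40 - 57)) - 1404) = 6*((-111645 - 1*(-97)) - 1404) = 6*((-111645 + 97) - 1404) = 6*(-111548 - 1404) = 6*(-112952) = -677712)
196179/P - q = 196179/(1/267780) - 1*(-677712) = 196179*267780 + 677712 = 52532812620 + 677712 = 52533490332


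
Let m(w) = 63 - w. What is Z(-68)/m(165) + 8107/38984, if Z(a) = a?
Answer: 9299/10632 ≈ 0.87462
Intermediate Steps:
Z(-68)/m(165) + 8107/38984 = -68/(63 - 1*165) + 8107/38984 = -68/(63 - 165) + 8107*(1/38984) = -68/(-102) + 737/3544 = -68*(-1/102) + 737/3544 = 2/3 + 737/3544 = 9299/10632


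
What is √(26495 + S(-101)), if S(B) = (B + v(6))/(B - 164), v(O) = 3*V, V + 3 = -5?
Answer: 2*√18606445/53 ≈ 162.77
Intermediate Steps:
V = -8 (V = -3 - 5 = -8)
v(O) = -24 (v(O) = 3*(-8) = -24)
S(B) = (-24 + B)/(-164 + B) (S(B) = (B - 24)/(B - 164) = (-24 + B)/(-164 + B))
√(26495 + S(-101)) = √(26495 + (-24 - 101)/(-164 - 101)) = √(26495 - 125/(-265)) = √(26495 - 1/265*(-125)) = √(26495 + 25/53) = √(1404260/53) = 2*√18606445/53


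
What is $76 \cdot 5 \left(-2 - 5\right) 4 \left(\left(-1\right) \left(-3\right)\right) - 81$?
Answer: $-32001$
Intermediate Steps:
$76 \cdot 5 \left(-2 - 5\right) 4 \left(\left(-1\right) \left(-3\right)\right) - 81 = 76 \cdot 5 \left(-7\right) 4 \cdot 3 - 81 = 76 \left(-35\right) 4 \cdot 3 - 81 = 76 \left(\left(-140\right) 3\right) - 81 = 76 \left(-420\right) - 81 = -31920 - 81 = -32001$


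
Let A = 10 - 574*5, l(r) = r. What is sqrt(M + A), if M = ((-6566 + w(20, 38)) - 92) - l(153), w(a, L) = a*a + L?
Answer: I*sqrt(9233) ≈ 96.089*I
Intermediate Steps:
w(a, L) = L + a**2 (w(a, L) = a**2 + L = L + a**2)
A = -2860 (A = 10 - 82*35 = 10 - 2870 = -2860)
M = -6373 (M = ((-6566 + (38 + 20**2)) - 92) - 1*153 = ((-6566 + (38 + 400)) - 92) - 153 = ((-6566 + 438) - 92) - 153 = (-6128 - 92) - 153 = -6220 - 153 = -6373)
sqrt(M + A) = sqrt(-6373 - 2860) = sqrt(-9233) = I*sqrt(9233)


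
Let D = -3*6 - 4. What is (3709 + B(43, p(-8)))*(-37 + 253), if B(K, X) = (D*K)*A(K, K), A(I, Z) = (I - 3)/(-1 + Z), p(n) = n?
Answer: 4245768/7 ≈ 6.0654e+5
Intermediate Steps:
D = -22 (D = -18 - 4 = -22)
A(I, Z) = (-3 + I)/(-1 + Z)
B(K, X) = -22*K*(-3 + K)/(-1 + K) (B(K, X) = (-22*K)*((-3 + K)/(-1 + K)) = -22*K*(-3 + K)/(-1 + K))
(3709 + B(43, p(-8)))*(-37 + 253) = (3709 + 22*43*(3 - 1*43)/(-1 + 43))*(-37 + 253) = (3709 + 22*43*(3 - 43)/42)*216 = (3709 + 22*43*(1/42)*(-40))*216 = (3709 - 18920/21)*216 = (58969/21)*216 = 4245768/7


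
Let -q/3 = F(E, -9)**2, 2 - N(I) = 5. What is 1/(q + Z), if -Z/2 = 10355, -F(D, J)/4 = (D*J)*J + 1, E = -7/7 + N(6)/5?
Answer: -25/20363302 ≈ -1.2277e-6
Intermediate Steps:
N(I) = -3 (N(I) = 2 - 1*5 = 2 - 5 = -3)
E = -8/5 (E = -7/7 - 3/5 = -7*1/7 - 3*1/5 = -1 - 3/5 = -8/5 ≈ -1.6000)
F(D, J) = -4 - 4*D*J**2 (F(D, J) = -4*((D*J)*J + 1) = -4*(D*J**2 + 1) = -4*(1 + D*J**2) = -4 - 4*D*J**2)
q = -19845552/25 (q = -3*(-4 - 4*(-8/5)*(-9)**2)**2 = -3*(-4 - 4*(-8/5)*81)**2 = -3*(-4 + 2592/5)**2 = -3*(2572/5)**2 = -3*6615184/25 = -19845552/25 ≈ -7.9382e+5)
Z = -20710 (Z = -2*10355 = -20710)
1/(q + Z) = 1/(-19845552/25 - 20710) = 1/(-20363302/25) = -25/20363302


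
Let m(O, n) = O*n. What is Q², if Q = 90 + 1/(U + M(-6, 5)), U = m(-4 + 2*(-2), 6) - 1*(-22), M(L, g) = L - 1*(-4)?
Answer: 6345361/784 ≈ 8093.6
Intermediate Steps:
M(L, g) = 4 + L (M(L, g) = L + 4 = 4 + L)
U = -26 (U = (-4 + 2*(-2))*6 - 1*(-22) = (-4 - 4)*6 + 22 = -8*6 + 22 = -48 + 22 = -26)
Q = 2519/28 (Q = 90 + 1/(-26 + (4 - 6)) = 90 + 1/(-26 - 2) = 90 + 1/(-28) = 90 - 1/28 = 2519/28 ≈ 89.964)
Q² = (2519/28)² = 6345361/784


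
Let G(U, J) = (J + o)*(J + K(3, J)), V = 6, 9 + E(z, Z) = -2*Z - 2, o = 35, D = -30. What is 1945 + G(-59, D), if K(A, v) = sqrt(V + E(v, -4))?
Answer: 1795 + 5*sqrt(3) ≈ 1803.7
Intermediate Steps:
E(z, Z) = -11 - 2*Z (E(z, Z) = -9 + (-2*Z - 2) = -9 + (-2 - 2*Z) = -11 - 2*Z)
K(A, v) = sqrt(3) (K(A, v) = sqrt(6 + (-11 - 2*(-4))) = sqrt(6 + (-11 + 8)) = sqrt(6 - 3) = sqrt(3))
G(U, J) = (35 + J)*(J + sqrt(3)) (G(U, J) = (J + 35)*(J + sqrt(3)) = (35 + J)*(J + sqrt(3)))
1945 + G(-59, D) = 1945 + ((-30)**2 + 35*(-30) + 35*sqrt(3) - 30*sqrt(3)) = 1945 + (900 - 1050 + 35*sqrt(3) - 30*sqrt(3)) = 1945 + (-150 + 5*sqrt(3)) = 1795 + 5*sqrt(3)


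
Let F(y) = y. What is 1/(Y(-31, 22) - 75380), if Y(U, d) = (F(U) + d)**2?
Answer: -1/75299 ≈ -1.3280e-5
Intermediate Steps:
Y(U, d) = (U + d)**2
1/(Y(-31, 22) - 75380) = 1/((-31 + 22)**2 - 75380) = 1/((-9)**2 - 75380) = 1/(81 - 75380) = 1/(-75299) = -1/75299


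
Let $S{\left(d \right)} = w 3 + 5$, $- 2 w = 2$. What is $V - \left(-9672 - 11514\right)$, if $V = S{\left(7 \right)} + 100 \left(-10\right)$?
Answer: $20188$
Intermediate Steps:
$w = -1$ ($w = \left(- \frac{1}{2}\right) 2 = -1$)
$S{\left(d \right)} = 2$ ($S{\left(d \right)} = \left(-1\right) 3 + 5 = -3 + 5 = 2$)
$V = -998$ ($V = 2 + 100 \left(-10\right) = 2 - 1000 = -998$)
$V - \left(-9672 - 11514\right) = -998 - \left(-9672 - 11514\right) = -998 - -21186 = -998 + 21186 = 20188$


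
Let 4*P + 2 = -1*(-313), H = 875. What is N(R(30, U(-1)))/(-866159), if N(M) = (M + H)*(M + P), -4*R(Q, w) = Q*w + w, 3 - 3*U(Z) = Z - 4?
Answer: -1755655/31181724 ≈ -0.056304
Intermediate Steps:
U(Z) = 7/3 - Z/3 (U(Z) = 1 - (Z - 4)/3 = 1 - (-4 + Z)/3 = 1 + (4/3 - Z/3) = 7/3 - Z/3)
P = 311/4 (P = -1/2 + (-1*(-313))/4 = -1/2 + (1/4)*313 = -1/2 + 313/4 = 311/4 ≈ 77.750)
R(Q, w) = -w/4 - Q*w/4 (R(Q, w) = -(Q*w + w)/4 = -(w + Q*w)/4 = -w/4 - Q*w/4)
N(M) = (875 + M)*(311/4 + M) (N(M) = (M + 875)*(M + 311/4) = (875 + M)*(311/4 + M))
N(R(30, U(-1)))/(-866159) = (272125/4 + (-(7/3 - 1/3*(-1))*(1 + 30)/4)**2 + 3811*(-(7/3 - 1/3*(-1))*(1 + 30)/4)/4)/(-866159) = (272125/4 + (-1/4*(7/3 + 1/3)*31)**2 + 3811*(-1/4*(7/3 + 1/3)*31)/4)*(-1/866159) = (272125/4 + (-1/4*8/3*31)**2 + 3811*(-1/4*8/3*31)/4)*(-1/866159) = (272125/4 + (-62/3)**2 + (3811/4)*(-62/3))*(-1/866159) = (272125/4 + 3844/9 - 118141/6)*(-1/866159) = (1755655/36)*(-1/866159) = -1755655/31181724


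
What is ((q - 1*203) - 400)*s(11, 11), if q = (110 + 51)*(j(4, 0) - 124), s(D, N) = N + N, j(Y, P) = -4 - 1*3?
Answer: -477268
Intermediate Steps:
j(Y, P) = -7 (j(Y, P) = -4 - 3 = -7)
s(D, N) = 2*N
q = -21091 (q = (110 + 51)*(-7 - 124) = 161*(-131) = -21091)
((q - 1*203) - 400)*s(11, 11) = ((-21091 - 1*203) - 400)*(2*11) = ((-21091 - 203) - 400)*22 = (-21294 - 400)*22 = -21694*22 = -477268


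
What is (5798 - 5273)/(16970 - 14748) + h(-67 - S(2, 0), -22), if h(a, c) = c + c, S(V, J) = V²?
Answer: -97243/2222 ≈ -43.764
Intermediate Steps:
h(a, c) = 2*c
(5798 - 5273)/(16970 - 14748) + h(-67 - S(2, 0), -22) = (5798 - 5273)/(16970 - 14748) + 2*(-22) = 525/2222 - 44 = -97243/2222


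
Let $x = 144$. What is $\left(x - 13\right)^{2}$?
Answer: $17161$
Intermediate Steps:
$\left(x - 13\right)^{2} = \left(144 - 13\right)^{2} = 131^{2} = 17161$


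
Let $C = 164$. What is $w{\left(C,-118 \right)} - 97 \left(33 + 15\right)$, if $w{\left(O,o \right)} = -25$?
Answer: $-4681$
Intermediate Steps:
$w{\left(C,-118 \right)} - 97 \left(33 + 15\right) = -25 - 97 \left(33 + 15\right) = -25 - 97 \cdot 48 = -25 - 4656 = -4681$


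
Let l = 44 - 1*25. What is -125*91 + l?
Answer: -11356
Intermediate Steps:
l = 19 (l = 44 - 25 = 19)
-125*91 + l = -125*91 + 19 = -11375 + 19 = -11356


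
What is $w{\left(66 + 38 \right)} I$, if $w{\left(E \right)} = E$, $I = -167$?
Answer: $-17368$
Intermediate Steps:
$w{\left(66 + 38 \right)} I = \left(66 + 38\right) \left(-167\right) = 104 \left(-167\right) = -17368$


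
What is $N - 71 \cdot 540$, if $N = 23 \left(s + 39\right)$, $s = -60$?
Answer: $-38823$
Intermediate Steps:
$N = -483$ ($N = 23 \left(-60 + 39\right) = 23 \left(-21\right) = -483$)
$N - 71 \cdot 540 = -483 - 71 \cdot 540 = -483 - 38340 = -38823$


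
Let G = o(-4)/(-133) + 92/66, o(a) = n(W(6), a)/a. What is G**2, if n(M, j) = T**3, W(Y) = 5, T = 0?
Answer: 2116/1089 ≈ 1.9431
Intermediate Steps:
n(M, j) = 0 (n(M, j) = 0**3 = 0)
o(a) = 0 (o(a) = 0/a = 0)
G = 46/33 (G = 0/(-133) + 92/66 = 0*(-1/133) + 92*(1/66) = 0 + 46/33 = 46/33 ≈ 1.3939)
G**2 = (46/33)**2 = 2116/1089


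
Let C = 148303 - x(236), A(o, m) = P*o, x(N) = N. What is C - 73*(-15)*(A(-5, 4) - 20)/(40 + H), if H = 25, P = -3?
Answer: 1923776/13 ≈ 1.4798e+5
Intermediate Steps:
A(o, m) = -3*o
C = 148067 (C = 148303 - 1*236 = 148303 - 236 = 148067)
C - 73*(-15)*(A(-5, 4) - 20)/(40 + H) = 148067 - 73*(-15)*(-3*(-5) - 20)/(40 + 25) = 148067 - (-1095)*(15 - 20)/65 = 148067 - (-1095)*(-5*1/65) = 148067 - (-1095)*(-1)/13 = 148067 - 1*1095/13 = 148067 - 1095/13 = 1923776/13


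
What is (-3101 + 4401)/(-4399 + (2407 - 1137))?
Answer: -1300/3129 ≈ -0.41547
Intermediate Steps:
(-3101 + 4401)/(-4399 + (2407 - 1137)) = 1300/(-4399 + 1270) = 1300/(-3129) = 1300*(-1/3129) = -1300/3129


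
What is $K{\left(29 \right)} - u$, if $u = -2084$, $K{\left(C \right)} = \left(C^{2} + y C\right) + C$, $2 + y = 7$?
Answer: $3099$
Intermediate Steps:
$y = 5$ ($y = -2 + 7 = 5$)
$K{\left(C \right)} = C^{2} + 6 C$ ($K{\left(C \right)} = \left(C^{2} + 5 C\right) + C = C^{2} + 6 C$)
$K{\left(29 \right)} - u = 29 \left(6 + 29\right) - -2084 = 29 \cdot 35 + 2084 = 1015 + 2084 = 3099$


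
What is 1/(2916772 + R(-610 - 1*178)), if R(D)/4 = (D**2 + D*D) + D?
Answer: 1/7881172 ≈ 1.2688e-7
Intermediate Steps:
R(D) = 4*D + 8*D**2 (R(D) = 4*((D**2 + D*D) + D) = 4*((D**2 + D**2) + D) = 4*(2*D**2 + D) = 4*(D + 2*D**2) = 4*D + 8*D**2)
1/(2916772 + R(-610 - 1*178)) = 1/(2916772 + 4*(-610 - 1*178)*(1 + 2*(-610 - 1*178))) = 1/(2916772 + 4*(-610 - 178)*(1 + 2*(-610 - 178))) = 1/(2916772 + 4*(-788)*(1 + 2*(-788))) = 1/(2916772 + 4*(-788)*(1 - 1576)) = 1/(2916772 + 4*(-788)*(-1575)) = 1/(2916772 + 4964400) = 1/7881172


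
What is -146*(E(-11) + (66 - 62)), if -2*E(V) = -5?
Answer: -949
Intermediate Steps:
E(V) = 5/2 (E(V) = -½*(-5) = 5/2)
-146*(E(-11) + (66 - 62)) = -146*(5/2 + (66 - 62)) = -146*(5/2 + 4) = -146*13/2 = -949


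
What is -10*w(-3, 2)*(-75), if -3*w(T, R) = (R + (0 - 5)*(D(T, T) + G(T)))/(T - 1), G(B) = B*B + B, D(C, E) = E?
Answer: -1625/2 ≈ -812.50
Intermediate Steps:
G(B) = B + B² (G(B) = B² + B = B + B²)
w(T, R) = -(R - 5*T - 5*T*(1 + T))/(3*(-1 + T)) (w(T, R) = -(R + (0 - 5)*(T + T*(1 + T)))/(3*(T - 1)) = -(R - 5*(T + T*(1 + T)))/(3*(-1 + T)) = -(R + (-5*T - 5*T*(1 + T)))/(3*(-1 + T)) = -(R - 5*T - 5*T*(1 + T))/(3*(-1 + T)))
-10*w(-3, 2)*(-75) = -10*(-1*2 + 5*(-3)² + 10*(-3))/(3*(-1 - 3))*(-75) = -10*(-2 + 5*9 - 30)/(3*(-4))*(-75) = -10*(-1)*(-2 + 45 - 30)/(3*4)*(-75) = -10*(-1)*13/(3*4)*(-75) = -10*(-13/12)*(-75) = (65/6)*(-75) = -1625/2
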